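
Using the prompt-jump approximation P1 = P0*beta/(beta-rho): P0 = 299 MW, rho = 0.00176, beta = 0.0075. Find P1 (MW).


P1/P0 = beta / (beta - rho)
P1/P0 = 0.0075 / (0.0075 - 0.00176) = 1.306620
P1 = 299 * 1.306620 = 390.68 MW

390.68


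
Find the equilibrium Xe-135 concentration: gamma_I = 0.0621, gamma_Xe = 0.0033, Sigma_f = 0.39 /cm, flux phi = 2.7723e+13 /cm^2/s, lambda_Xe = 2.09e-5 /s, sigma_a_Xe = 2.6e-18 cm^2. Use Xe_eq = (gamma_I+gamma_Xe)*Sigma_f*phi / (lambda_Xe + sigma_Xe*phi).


Xe_eq = (gamma_I + gamma_Xe) * Sigma_f * phi / (lambda_Xe + sigma_Xe * phi)
Numerator = (0.0621 + 0.0033) * 0.39 * 2.7723e+13 = 7.071028e+11
Denominator = 2.09e-5 + 2.6e-18 * 2.7723e+13 = 9.297980e-05
Xe_eq = 7.071028e+11 / 9.297980e-05 = 7.6049e+15 /cm^3

7.6049e+15


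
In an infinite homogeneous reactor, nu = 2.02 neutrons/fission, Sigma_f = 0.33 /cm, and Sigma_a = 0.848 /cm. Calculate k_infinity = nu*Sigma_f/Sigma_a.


k_inf = nu * Sigma_f / Sigma_a
k_inf = 2.02 * 0.33 / 0.848
k_inf = 0.78608

0.78608


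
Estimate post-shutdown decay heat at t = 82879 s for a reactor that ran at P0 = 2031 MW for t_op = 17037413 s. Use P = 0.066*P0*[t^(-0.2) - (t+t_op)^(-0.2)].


P/P0 = 0.066 * [t^(-0.2) - (t + t_op)^(-0.2)]
P/P0 = 0.066 * [82879^(-0.2) - (82879 + 17037413)^(-0.2)]
P/P0 = 0.066 * [0.1038272 - 0.03575179] = 0.004492977
P = 2031 * 0.004492977 = 9.1252 MW

9.1252


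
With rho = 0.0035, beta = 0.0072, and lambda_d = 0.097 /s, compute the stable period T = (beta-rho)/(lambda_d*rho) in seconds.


T = (beta - rho) / (lambda_d * rho)
T = (0.0072 - 0.0035) / (0.097 * 0.0035)
T = 10.898 s

10.898


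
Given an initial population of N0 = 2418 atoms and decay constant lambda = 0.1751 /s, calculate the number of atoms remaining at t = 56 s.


N = N0 * exp(-lambda * t)
N = 2418 * exp(-0.1751 * 56)
N = 0.13333

0.13333


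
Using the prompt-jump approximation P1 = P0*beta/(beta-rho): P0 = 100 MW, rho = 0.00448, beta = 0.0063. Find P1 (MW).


P1/P0 = beta / (beta - rho)
P1/P0 = 0.0063 / (0.0063 - 0.00448) = 3.461538
P1 = 100 * 3.461538 = 346.15 MW

346.15


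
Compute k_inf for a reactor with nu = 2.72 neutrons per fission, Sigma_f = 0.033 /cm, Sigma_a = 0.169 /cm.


k_inf = nu * Sigma_f / Sigma_a
k_inf = 2.72 * 0.033 / 0.169
k_inf = 0.53112

0.53112


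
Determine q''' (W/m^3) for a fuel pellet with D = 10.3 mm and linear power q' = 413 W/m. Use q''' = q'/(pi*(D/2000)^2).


r = D / 2 / 1000 = 10.3 / 2 / 1000 = 0.00515 m
q''' = q' / (pi * r^2)
q''' = 413 / (pi * 0.00515^2)
q''' = 4.9566e+06 W/m^3

4.9566e+06


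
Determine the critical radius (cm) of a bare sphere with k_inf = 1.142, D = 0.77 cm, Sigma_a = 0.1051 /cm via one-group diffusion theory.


L^2 = D / Sigma_a = 0.77 / 0.1051 = 7.326356 cm^2
B_m^2 = (k_inf - 1) / L^2 = (1.142 - 1) / 7.326356 = 0.01938208 /cm^2
For a bare sphere: B_g = pi/R, so R_c = pi / sqrt(B_m^2)
R_c = pi / sqrt(0.01938208) = 22.566 cm

22.566


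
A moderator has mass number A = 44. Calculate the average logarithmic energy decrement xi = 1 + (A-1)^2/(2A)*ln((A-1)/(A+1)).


xi = 1 + (A-1)^2/(2A) * ln((A-1)/(A+1))
xi = 1 + (44-1)^2/(2*44) * ln((44-1)/(44 +1))
xi = 0.044774

0.044774


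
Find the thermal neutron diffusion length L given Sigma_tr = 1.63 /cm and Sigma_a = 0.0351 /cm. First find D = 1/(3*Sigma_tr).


D = 1 / (3 * Sigma_tr) = 1 / (3 * 1.63) = 0.2044990 cm
L = sqrt(D / Sigma_a)
L = sqrt(0.2044990 / 0.0351)
L = 2.4137 cm

2.4137


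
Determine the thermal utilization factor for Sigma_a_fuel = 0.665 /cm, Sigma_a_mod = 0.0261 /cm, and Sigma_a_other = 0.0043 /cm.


f = Sigma_a_fuel / (Sigma_a_fuel + Sigma_a_mod + Sigma_a_other)
f = 0.665 / (0.665 + 0.0261 + 0.0043)
f = 0.95628

0.95628


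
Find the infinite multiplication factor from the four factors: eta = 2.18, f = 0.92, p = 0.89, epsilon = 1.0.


k_inf = eta * f * p * epsilon
k_inf = 2.18 * 0.92 * 0.89 * 1.0
k_inf = 1.7850

1.7850


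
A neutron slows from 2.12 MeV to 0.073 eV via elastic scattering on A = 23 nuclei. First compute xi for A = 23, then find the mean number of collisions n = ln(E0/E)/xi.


xi = 1 + (A-1)^2/(2A)*ln((A-1)/(A+1)) = 0.08448899 (for A = 23)
n = ln(E0/E) / xi
n = ln(2.12e6 / 0.073) / 0.08448899
n = ln(2.904110e+07) / 0.08448899 = 203.39

203.39


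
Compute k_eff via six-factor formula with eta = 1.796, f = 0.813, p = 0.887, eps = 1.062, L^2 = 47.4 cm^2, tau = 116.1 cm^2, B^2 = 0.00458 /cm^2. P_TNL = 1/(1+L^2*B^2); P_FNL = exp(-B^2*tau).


k_inf = eta*f*p*eps = 1.796*0.813*0.887*1.062 = 1.375451
P_TNL = 1/(1 + L^2*B^2) = 1/(1 + 47.4*0.00458) = 0.8216306
P_FNL = exp(-B^2*tau) = exp(-0.00458*116.1) = 0.5875829
k_eff = k_inf * P_TNL * P_FNL = 1.375451 * 0.8216306 * 0.5875829
k_eff = 0.66403

0.66403


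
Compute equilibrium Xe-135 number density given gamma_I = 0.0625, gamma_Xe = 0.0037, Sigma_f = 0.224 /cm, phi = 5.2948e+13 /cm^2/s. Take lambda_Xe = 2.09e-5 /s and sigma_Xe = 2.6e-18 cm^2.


Xe_eq = (gamma_I + gamma_Xe) * Sigma_f * phi / (lambda_Xe + sigma_Xe * phi)
Numerator = (0.0625 + 0.0037) * 0.224 * 5.2948e+13 = 7.851553e+11
Denominator = 2.09e-5 + 2.6e-18 * 5.2948e+13 = 1.585648e-04
Xe_eq = 7.851553e+11 / 1.585648e-04 = 4.9516e+15 /cm^3

4.9516e+15


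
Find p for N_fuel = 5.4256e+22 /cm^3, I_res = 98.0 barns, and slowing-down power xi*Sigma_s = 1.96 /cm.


p = exp(-N * I * 1e-24 / (xi*Sigma_s))
p = exp(-5.4256e+22 * 98.0 * 1e-24 / 1.96)
p = 0.066351

0.066351


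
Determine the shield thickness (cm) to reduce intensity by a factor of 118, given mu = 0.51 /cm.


x = ln(factor) / mu
x = ln(118) / 0.51
x = 9.3543 cm

9.3543


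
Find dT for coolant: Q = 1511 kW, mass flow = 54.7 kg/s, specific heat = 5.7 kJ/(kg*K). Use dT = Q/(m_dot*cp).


dT = Q / (m_dot * cp)
dT = 1511 / (54.7 * 5.7)
dT = 4.8462 C

4.8462


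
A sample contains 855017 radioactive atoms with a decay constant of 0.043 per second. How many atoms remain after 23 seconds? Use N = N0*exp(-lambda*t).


N = N0 * exp(-lambda * t)
N = 855017 * exp(-0.043 * 23)
N = 318022

318022


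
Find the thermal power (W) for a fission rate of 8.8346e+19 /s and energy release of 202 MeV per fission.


P = fission_rate * E_MeV * 1.602e-13
P = 8.8346e+19 * 202 * 1.602e-13
P = 2.8589e+09 W

2.8589e+09


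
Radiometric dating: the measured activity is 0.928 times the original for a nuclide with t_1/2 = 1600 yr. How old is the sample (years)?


lambda = ln(2) / t_half = ln(2) / 1600 = 4.332170e-04 /yr
t = -ln(A/A0) / lambda
t = -ln(0.928) / 4.332170e-04
t = 172.49 yr

172.49


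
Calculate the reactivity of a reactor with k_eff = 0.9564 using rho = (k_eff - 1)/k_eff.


rho = (k_eff - 1) / k_eff
rho = (0.9564 - 1) / 0.9564
rho = -0.045588

-0.045588


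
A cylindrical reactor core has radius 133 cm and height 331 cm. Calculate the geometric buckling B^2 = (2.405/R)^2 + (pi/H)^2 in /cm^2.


B^2 = (2.405/R)^2 + (pi/H)^2
B^2 = (2.405/133)^2 + (pi/331)^2
B^2 = 4.1707e-04 /cm^2

4.1707e-04


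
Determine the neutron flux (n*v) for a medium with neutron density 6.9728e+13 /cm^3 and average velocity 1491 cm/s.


phi = n * v
phi = 6.9728e+13 * 1491
phi = 1.0396e+17 /cm^2/s

1.0396e+17


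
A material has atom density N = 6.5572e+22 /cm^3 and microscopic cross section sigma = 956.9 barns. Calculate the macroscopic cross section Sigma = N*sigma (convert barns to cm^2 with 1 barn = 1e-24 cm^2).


Sigma = N * sigma_barns * 1e-24
Sigma = 6.5572e+22 * 956.9 * 1e-24
Sigma = 62.746 /cm

62.746


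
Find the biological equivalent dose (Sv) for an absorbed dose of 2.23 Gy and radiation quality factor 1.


H = D * Q
H = 2.23 * 1
H = 2.2300 Sv

2.2300


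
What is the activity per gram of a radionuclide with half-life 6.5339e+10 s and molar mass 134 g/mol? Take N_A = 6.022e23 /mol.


lambda = ln(2) / t_half = ln(2) / 6.5339e+10 = 1.060848e-11 /s
SA = lambda * N_A / M
SA = 1.060848e-11 * 6.022e23 / 134
SA = 4.7675e+10 Bq/g

4.7675e+10


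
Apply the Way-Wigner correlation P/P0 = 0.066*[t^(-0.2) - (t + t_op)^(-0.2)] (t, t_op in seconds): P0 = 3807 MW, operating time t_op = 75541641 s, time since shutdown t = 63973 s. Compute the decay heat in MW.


P/P0 = 0.066 * [t^(-0.2) - (t + t_op)^(-0.2)]
P/P0 = 0.066 * [63973^(-0.2) - (63973 + 75541641)^(-0.2)]
P/P0 = 0.066 * [0.1093454 - 0.02656374] = 0.005463590
P = 3807 * 0.005463590 = 20.800 MW

20.800


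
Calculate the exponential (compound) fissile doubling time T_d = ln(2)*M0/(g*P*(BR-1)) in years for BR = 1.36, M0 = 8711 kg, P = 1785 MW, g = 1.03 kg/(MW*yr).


Breeding gain G = BR - 1 = 1.36 - 1 = 0.36
Fissile production rate = g * P * G = 1.03 * 1785 * 0.36 = 661.878 kg/yr
T_d = ln(2) * M0 / (g * P * G)
T_d = ln(2) * 8711 / 661.878 = 9.1225 yr

9.1225


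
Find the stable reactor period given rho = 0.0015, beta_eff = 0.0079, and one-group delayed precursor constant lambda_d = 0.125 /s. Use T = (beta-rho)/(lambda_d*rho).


T = (beta - rho) / (lambda_d * rho)
T = (0.0079 - 0.0015) / (0.125 * 0.0015)
T = 34.133 s

34.133


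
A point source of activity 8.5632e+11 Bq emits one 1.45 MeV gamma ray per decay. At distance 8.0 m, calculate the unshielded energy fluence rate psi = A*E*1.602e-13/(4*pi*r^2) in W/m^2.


psi = A * E * 1.602e-13 / (4*pi*r^2)
psi = 8.5632e+11 * 1.45 * 1.602e-13 / (4*pi*8.0^2)
psi = 2.4733e-04 W/m^2

2.4733e-04


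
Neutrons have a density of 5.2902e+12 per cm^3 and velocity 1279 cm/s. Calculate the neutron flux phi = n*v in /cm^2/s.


phi = n * v
phi = 5.2902e+12 * 1279
phi = 6.7662e+15 /cm^2/s

6.7662e+15


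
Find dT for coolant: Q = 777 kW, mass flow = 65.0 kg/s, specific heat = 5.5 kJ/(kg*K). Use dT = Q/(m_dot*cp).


dT = Q / (m_dot * cp)
dT = 777 / (65.0 * 5.5)
dT = 2.1734 C

2.1734


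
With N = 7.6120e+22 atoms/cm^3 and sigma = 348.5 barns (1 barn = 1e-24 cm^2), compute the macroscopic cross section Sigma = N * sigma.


Sigma = N * sigma_barns * 1e-24
Sigma = 7.6120e+22 * 348.5 * 1e-24
Sigma = 26.528 /cm

26.528


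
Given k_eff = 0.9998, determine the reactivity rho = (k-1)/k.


rho = (k_eff - 1) / k_eff
rho = (0.9998 - 1) / 0.9998
rho = -2.0004e-04

-2.0004e-04


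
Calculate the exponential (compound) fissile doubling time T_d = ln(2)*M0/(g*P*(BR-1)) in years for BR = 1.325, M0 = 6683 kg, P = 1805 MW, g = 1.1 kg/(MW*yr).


Breeding gain G = BR - 1 = 1.325 - 1 = 0.325
Fissile production rate = g * P * G = 1.1 * 1805 * 0.325 = 645.2875 kg/yr
T_d = ln(2) * M0 / (g * P * G)
T_d = ln(2) * 6683 / 645.2875 = 7.1787 yr

7.1787


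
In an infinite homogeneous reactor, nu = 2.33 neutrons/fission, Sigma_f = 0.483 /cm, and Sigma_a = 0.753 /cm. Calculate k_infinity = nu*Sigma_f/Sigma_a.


k_inf = nu * Sigma_f / Sigma_a
k_inf = 2.33 * 0.483 / 0.753
k_inf = 1.4945

1.4945


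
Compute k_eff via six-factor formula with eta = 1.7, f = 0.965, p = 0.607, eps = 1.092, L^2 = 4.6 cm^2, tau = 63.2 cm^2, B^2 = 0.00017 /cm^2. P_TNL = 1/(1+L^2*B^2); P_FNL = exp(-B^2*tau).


k_inf = eta*f*p*eps = 1.7*0.965*0.607*1.092 = 1.087396
P_TNL = 1/(1 + L^2*B^2) = 1/(1 + 4.6*0.00017) = 0.9992186
P_FNL = exp(-B^2*tau) = exp(-0.00017*63.2) = 0.9893135
k_eff = k_inf * P_TNL * P_FNL = 1.087396 * 0.9992186 * 0.9893135
k_eff = 1.0749

1.0749


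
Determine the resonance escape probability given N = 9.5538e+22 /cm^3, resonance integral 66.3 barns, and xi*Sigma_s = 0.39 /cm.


p = exp(-N * I * 1e-24 / (xi*Sigma_s))
p = exp(-9.5538e+22 * 66.3 * 1e-24 / 0.39)
p = 8.8394e-08

8.8394e-08


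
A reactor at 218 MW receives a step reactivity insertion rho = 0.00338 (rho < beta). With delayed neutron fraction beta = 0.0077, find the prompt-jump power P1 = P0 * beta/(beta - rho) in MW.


P1/P0 = beta / (beta - rho)
P1/P0 = 0.0077 / (0.0077 - 0.00338) = 1.782407
P1 = 218 * 1.782407 = 388.56 MW

388.56


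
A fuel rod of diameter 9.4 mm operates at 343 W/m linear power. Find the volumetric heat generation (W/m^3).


r = D / 2 / 1000 = 9.4 / 2 / 1000 = 0.0047 m
q''' = q' / (pi * r^2)
q''' = 343 / (pi * 0.0047^2)
q''' = 4.9425e+06 W/m^3

4.9425e+06


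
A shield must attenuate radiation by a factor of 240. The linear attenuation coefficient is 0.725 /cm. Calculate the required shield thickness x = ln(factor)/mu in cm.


x = ln(factor) / mu
x = ln(240) / 0.725
x = 7.5595 cm

7.5595


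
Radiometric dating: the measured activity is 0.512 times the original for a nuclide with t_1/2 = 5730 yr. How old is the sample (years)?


lambda = ln(2) / t_half = ln(2) / 5730 = 1.209681e-04 /yr
t = -ln(A/A0) / lambda
t = -ln(0.512) / 1.209681e-04
t = 5533.9 yr

5533.9


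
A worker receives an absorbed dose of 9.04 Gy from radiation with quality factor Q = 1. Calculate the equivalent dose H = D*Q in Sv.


H = D * Q
H = 9.04 * 1
H = 9.0400 Sv

9.0400


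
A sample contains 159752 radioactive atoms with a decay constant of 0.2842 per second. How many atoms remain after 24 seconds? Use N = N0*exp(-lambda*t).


N = N0 * exp(-lambda * t)
N = 159752 * exp(-0.2842 * 24)
N = 174.27

174.27


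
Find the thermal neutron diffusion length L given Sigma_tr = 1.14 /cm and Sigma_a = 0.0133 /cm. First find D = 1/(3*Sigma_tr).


D = 1 / (3 * Sigma_tr) = 1 / (3 * 1.14) = 0.2923977 cm
L = sqrt(D / Sigma_a)
L = sqrt(0.2923977 / 0.0133)
L = 4.6888 cm

4.6888


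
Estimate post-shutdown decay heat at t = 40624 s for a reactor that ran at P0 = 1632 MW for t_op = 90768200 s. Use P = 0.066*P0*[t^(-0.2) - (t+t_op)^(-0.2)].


P/P0 = 0.066 * [t^(-0.2) - (t + t_op)^(-0.2)]
P/P0 = 0.066 * [40624^(-0.2) - (40624 + 90768200)^(-0.2)]
P/P0 = 0.066 * [0.1197412 - 0.02560793] = 0.006212796
P = 1632 * 0.006212796 = 10.139 MW

10.139


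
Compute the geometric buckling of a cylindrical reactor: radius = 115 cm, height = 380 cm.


B^2 = (2.405/R)^2 + (pi/H)^2
B^2 = (2.405/115)^2 + (pi/380)^2
B^2 = 5.0570e-04 /cm^2

5.0570e-04


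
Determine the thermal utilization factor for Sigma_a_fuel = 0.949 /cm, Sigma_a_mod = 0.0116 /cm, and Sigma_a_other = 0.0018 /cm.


f = Sigma_a_fuel / (Sigma_a_fuel + Sigma_a_mod + Sigma_a_other)
f = 0.949 / (0.949 + 0.0116 + 0.0018)
f = 0.98608

0.98608


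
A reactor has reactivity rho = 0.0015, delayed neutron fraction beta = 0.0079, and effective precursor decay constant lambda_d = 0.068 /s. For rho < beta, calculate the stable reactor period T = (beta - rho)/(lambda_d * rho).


T = (beta - rho) / (lambda_d * rho)
T = (0.0079 - 0.0015) / (0.068 * 0.0015)
T = 62.745 s

62.745


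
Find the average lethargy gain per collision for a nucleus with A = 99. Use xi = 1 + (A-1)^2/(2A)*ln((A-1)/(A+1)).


xi = 1 + (A-1)^2/(2A) * ln((A-1)/(A+1))
xi = 1 + (99-1)^2/(2*99) * ln((99-1)/(99 +1))
xi = 0.020067

0.020067


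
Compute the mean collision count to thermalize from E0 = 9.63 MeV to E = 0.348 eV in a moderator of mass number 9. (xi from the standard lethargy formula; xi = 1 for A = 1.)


xi = 1 + (A-1)^2/(2A)*ln((A-1)/(A+1)) = 0.2066007 (for A = 9)
n = ln(E0/E) / xi
n = ln(9.63e6 / 0.348) / 0.2066007
n = ln(2.767241e+07) / 0.2066007 = 82.942

82.942


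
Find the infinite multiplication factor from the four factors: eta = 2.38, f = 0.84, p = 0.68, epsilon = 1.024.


k_inf = eta * f * p * epsilon
k_inf = 2.38 * 0.84 * 0.68 * 1.024
k_inf = 1.3921

1.3921


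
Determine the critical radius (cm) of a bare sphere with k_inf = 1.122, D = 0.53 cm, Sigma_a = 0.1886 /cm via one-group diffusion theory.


L^2 = D / Sigma_a = 0.53 / 0.1886 = 2.810180 cm^2
B_m^2 = (k_inf - 1) / L^2 = (1.122 - 1) / 2.810180 = 0.04341359 /cm^2
For a bare sphere: B_g = pi/R, so R_c = pi / sqrt(B_m^2)
R_c = pi / sqrt(0.04341359) = 15.078 cm

15.078


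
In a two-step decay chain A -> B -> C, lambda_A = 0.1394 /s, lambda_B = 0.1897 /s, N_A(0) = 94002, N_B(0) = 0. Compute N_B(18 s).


N_B(t) = lambda_A * N_A0 / (lambda_B - lambda_A) * [exp(-lambda_A*t) - exp(-lambda_B*t)]
exp(-0.1394*18) = 0.08133328; exp(-0.1897*18) = 0.03288956
N_B = 0.1394 * 94002 / (0.1897 - 0.1394) * (0.08133328 - 0.03288956)
N_B = 12620

12620


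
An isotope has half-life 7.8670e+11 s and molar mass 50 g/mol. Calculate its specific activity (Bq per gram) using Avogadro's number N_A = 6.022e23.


lambda = ln(2) / t_half = ln(2) / 7.8670e+11 = 8.810820e-13 /s
SA = lambda * N_A / M
SA = 8.810820e-13 * 6.022e23 / 50
SA = 1.0612e+10 Bq/g

1.0612e+10


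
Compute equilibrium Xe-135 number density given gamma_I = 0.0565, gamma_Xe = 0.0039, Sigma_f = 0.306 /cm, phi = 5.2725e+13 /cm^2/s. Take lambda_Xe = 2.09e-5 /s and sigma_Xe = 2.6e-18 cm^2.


Xe_eq = (gamma_I + gamma_Xe) * Sigma_f * phi / (lambda_Xe + sigma_Xe * phi)
Numerator = (0.0565 + 0.0039) * 0.306 * 5.2725e+13 = 9.744845e+11
Denominator = 2.09e-5 + 2.6e-18 * 5.2725e+13 = 1.579850e-04
Xe_eq = 9.744845e+11 / 1.579850e-04 = 6.1682e+15 /cm^3

6.1682e+15


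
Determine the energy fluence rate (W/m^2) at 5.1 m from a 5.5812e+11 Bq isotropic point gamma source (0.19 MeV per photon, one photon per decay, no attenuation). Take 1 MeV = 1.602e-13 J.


psi = A * E * 1.602e-13 / (4*pi*r^2)
psi = 5.5812e+11 * 0.19 * 1.602e-13 / (4*pi*5.1^2)
psi = 5.1975e-05 W/m^2

5.1975e-05


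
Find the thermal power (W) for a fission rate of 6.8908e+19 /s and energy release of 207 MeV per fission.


P = fission_rate * E_MeV * 1.602e-13
P = 6.8908e+19 * 207 * 1.602e-13
P = 2.2851e+09 W

2.2851e+09


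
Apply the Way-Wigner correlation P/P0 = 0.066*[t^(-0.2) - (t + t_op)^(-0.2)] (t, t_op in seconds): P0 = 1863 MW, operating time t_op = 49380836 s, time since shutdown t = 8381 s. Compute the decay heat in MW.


P/P0 = 0.066 * [t^(-0.2) - (t + t_op)^(-0.2)]
P/P0 = 0.066 * [8381^(-0.2) - (8381 + 49380836)^(-0.2)]
P/P0 = 0.066 * [0.1641878 - 0.02892501] = 0.008927344
P = 1863 * 0.008927344 = 16.632 MW

16.632


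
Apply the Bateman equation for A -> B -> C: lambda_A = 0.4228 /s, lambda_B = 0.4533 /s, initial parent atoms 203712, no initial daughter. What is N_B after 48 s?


N_B(t) = lambda_A * N_A0 / (lambda_B - lambda_A) * [exp(-lambda_A*t) - exp(-lambda_B*t)]
exp(-0.4228*48) = 1.535515e-09; exp(-0.4533*48) = 3.551787e-10
N_B = 0.4228 * 203712 / (0.4533 - 0.4228) * (1.535515e-09 - 3.551787e-10)
N_B = 0.0033332

0.0033332


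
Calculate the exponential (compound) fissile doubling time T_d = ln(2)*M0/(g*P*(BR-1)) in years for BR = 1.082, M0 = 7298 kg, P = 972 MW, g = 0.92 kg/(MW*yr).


Breeding gain G = BR - 1 = 1.082 - 1 = 0.082
Fissile production rate = g * P * G = 0.92 * 972 * 0.082 = 73.32768 kg/yr
T_d = ln(2) * M0 / (g * P * G)
T_d = ln(2) * 7298 / 73.32768 = 68.986 yr

68.986


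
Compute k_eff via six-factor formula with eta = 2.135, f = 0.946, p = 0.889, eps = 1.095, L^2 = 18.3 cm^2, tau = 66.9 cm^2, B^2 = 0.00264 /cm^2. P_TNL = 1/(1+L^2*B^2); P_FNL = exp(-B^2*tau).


k_inf = eta*f*p*eps = 2.135*0.946*0.889*1.095 = 1.966097
P_TNL = 1/(1 + L^2*B^2) = 1/(1 + 18.3*0.00264) = 0.9539145
P_FNL = exp(-B^2*tau) = exp(-0.00264*66.9) = 0.8381016
k_eff = k_inf * P_TNL * P_FNL = 1.966097 * 0.9539145 * 0.8381016
k_eff = 1.5718

1.5718


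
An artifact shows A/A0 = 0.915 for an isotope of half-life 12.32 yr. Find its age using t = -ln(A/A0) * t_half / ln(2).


lambda = ln(2) / t_half = ln(2) / 12.32 = 0.05626195 /yr
t = -ln(A/A0) / lambda
t = -ln(0.915) / 0.05626195
t = 1.5789 yr

1.5789


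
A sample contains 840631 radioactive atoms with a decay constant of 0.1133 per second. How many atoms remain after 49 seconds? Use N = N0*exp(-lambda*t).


N = N0 * exp(-lambda * t)
N = 840631 * exp(-0.1133 * 49)
N = 3262.4

3262.4


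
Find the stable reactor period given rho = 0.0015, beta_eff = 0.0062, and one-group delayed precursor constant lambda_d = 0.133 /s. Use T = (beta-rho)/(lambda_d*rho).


T = (beta - rho) / (lambda_d * rho)
T = (0.0062 - 0.0015) / (0.133 * 0.0015)
T = 23.559 s

23.559


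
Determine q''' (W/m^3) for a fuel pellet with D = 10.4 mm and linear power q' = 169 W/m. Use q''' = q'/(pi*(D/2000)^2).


r = D / 2 / 1000 = 10.4 / 2 / 1000 = 0.0052 m
q''' = q' / (pi * r^2)
q''' = 169 / (pi * 0.0052^2)
q''' = 1.9894e+06 W/m^3

1.9894e+06


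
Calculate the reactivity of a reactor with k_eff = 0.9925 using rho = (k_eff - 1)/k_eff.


rho = (k_eff - 1) / k_eff
rho = (0.9925 - 1) / 0.9925
rho = -0.0075567

-0.0075567


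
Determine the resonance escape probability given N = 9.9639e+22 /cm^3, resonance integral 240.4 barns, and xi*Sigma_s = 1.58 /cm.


p = exp(-N * I * 1e-24 / (xi*Sigma_s))
p = exp(-9.9639e+22 * 240.4 * 1e-24 / 1.58)
p = 2.6060e-07

2.6060e-07


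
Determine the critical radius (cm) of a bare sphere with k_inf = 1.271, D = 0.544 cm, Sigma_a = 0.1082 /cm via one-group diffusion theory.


L^2 = D / Sigma_a = 0.544 / 0.1082 = 5.027726 cm^2
B_m^2 = (k_inf - 1) / L^2 = (1.271 - 1) / 5.027726 = 0.05390111 /cm^2
For a bare sphere: B_g = pi/R, so R_c = pi / sqrt(B_m^2)
R_c = pi / sqrt(0.05390111) = 13.532 cm

13.532


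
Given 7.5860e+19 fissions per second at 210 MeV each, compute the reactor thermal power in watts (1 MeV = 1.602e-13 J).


P = fission_rate * E_MeV * 1.602e-13
P = 7.5860e+19 * 210 * 1.602e-13
P = 2.5521e+09 W

2.5521e+09


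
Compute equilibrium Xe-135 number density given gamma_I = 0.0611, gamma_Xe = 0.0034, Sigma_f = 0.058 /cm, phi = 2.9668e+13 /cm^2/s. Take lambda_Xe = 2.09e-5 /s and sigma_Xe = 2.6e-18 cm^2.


Xe_eq = (gamma_I + gamma_Xe) * Sigma_f * phi / (lambda_Xe + sigma_Xe * phi)
Numerator = (0.0611 + 0.0034) * 0.058 * 2.9668e+13 = 1.109880e+11
Denominator = 2.09e-5 + 2.6e-18 * 2.9668e+13 = 9.803680e-05
Xe_eq = 1.109880e+11 / 9.803680e-05 = 1.1321e+15 /cm^3

1.1321e+15


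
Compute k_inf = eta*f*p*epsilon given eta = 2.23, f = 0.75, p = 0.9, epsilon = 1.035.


k_inf = eta * f * p * epsilon
k_inf = 2.23 * 0.75 * 0.9 * 1.035
k_inf = 1.5579

1.5579


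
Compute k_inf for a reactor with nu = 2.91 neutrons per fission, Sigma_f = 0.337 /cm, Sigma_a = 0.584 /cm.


k_inf = nu * Sigma_f / Sigma_a
k_inf = 2.91 * 0.337 / 0.584
k_inf = 1.6792

1.6792


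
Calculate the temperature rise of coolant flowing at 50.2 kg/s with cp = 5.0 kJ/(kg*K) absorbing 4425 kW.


dT = Q / (m_dot * cp)
dT = 4425 / (50.2 * 5.0)
dT = 17.629 C

17.629


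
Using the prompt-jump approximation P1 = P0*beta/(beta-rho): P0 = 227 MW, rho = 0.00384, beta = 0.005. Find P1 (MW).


P1/P0 = beta / (beta - rho)
P1/P0 = 0.005 / (0.005 - 0.00384) = 4.310345
P1 = 227 * 4.310345 = 978.45 MW

978.45


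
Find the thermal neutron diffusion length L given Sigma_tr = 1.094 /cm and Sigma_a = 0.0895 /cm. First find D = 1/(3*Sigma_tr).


D = 1 / (3 * Sigma_tr) = 1 / (3 * 1.094) = 0.3046923 cm
L = sqrt(D / Sigma_a)
L = sqrt(0.3046923 / 0.0895)
L = 1.8451 cm

1.8451


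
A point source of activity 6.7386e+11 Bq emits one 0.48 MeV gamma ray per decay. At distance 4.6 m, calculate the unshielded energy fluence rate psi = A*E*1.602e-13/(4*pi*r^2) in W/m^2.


psi = A * E * 1.602e-13 / (4*pi*r^2)
psi = 6.7386e+11 * 0.48 * 1.602e-13 / (4*pi*4.6^2)
psi = 1.9487e-04 W/m^2

1.9487e-04


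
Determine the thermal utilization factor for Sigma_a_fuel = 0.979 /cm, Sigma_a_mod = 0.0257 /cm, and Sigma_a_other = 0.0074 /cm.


f = Sigma_a_fuel / (Sigma_a_fuel + Sigma_a_mod + Sigma_a_other)
f = 0.979 / (0.979 + 0.0257 + 0.0074)
f = 0.96730

0.96730


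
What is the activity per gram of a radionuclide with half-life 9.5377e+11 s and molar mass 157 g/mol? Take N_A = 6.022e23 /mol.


lambda = ln(2) / t_half = ln(2) / 9.5377e+11 = 7.267446e-13 /s
SA = lambda * N_A / M
SA = 7.267446e-13 * 6.022e23 / 157
SA = 2.7876e+09 Bq/g

2.7876e+09


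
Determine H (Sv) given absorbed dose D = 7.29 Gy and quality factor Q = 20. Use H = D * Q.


H = D * Q
H = 7.29 * 20
H = 145.80 Sv

145.80


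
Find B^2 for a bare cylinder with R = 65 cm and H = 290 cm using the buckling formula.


B^2 = (2.405/R)^2 + (pi/H)^2
B^2 = (2.405/65)^2 + (pi/290)^2
B^2 = 0.0014864 /cm^2

0.0014864


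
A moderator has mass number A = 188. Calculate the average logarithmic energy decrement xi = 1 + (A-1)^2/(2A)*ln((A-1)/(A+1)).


xi = 1 + (A-1)^2/(2A) * ln((A-1)/(A+1))
xi = 1 + (188-1)^2/(2*188) * ln((188-1)/(188 +1))
xi = 0.010601

0.010601


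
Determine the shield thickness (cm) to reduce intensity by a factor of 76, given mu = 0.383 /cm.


x = ln(factor) / mu
x = ln(76) / 0.383
x = 11.307 cm

11.307


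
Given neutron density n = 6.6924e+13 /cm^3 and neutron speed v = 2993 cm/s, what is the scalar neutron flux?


phi = n * v
phi = 6.6924e+13 * 2993
phi = 2.0030e+17 /cm^2/s

2.0030e+17


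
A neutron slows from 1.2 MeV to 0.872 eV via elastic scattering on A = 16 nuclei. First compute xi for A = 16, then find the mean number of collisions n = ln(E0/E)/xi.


xi = 1 + (A-1)^2/(2A)*ln((A-1)/(A+1)) = 0.1199467 (for A = 16)
n = ln(E0/E) / xi
n = ln(1.2e6 / 0.872) / 0.1199467
n = ln(1.376147e+06) / 0.1199467 = 117.84

117.84


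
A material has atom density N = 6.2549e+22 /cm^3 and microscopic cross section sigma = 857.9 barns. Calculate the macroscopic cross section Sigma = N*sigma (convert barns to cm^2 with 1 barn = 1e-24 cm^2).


Sigma = N * sigma_barns * 1e-24
Sigma = 6.2549e+22 * 857.9 * 1e-24
Sigma = 53.661 /cm

53.661


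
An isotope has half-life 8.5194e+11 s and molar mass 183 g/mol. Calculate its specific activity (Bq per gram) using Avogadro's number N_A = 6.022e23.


lambda = ln(2) / t_half = ln(2) / 8.5194e+11 = 8.136103e-13 /s
SA = lambda * N_A / M
SA = 8.136103e-13 * 6.022e23 / 183
SA = 2.6774e+09 Bq/g

2.6774e+09


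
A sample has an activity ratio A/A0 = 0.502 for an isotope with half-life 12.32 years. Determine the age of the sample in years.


lambda = ln(2) / t_half = ln(2) / 12.32 = 0.05626195 /yr
t = -ln(A/A0) / lambda
t = -ln(0.502) / 0.05626195
t = 12.249 yr

12.249


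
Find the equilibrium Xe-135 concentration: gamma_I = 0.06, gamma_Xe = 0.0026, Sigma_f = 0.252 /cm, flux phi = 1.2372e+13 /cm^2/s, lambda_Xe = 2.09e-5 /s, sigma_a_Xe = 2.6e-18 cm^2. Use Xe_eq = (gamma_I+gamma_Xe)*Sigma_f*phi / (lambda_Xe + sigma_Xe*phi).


Xe_eq = (gamma_I + gamma_Xe) * Sigma_f * phi / (lambda_Xe + sigma_Xe * phi)
Numerator = (0.06 + 0.0026) * 0.252 * 1.2372e+13 = 1.951708e+11
Denominator = 2.09e-5 + 2.6e-18 * 1.2372e+13 = 5.306720e-05
Xe_eq = 1.951708e+11 / 5.306720e-05 = 3.6778e+15 /cm^3

3.6778e+15


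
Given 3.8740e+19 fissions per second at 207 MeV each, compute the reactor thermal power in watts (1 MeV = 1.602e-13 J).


P = fission_rate * E_MeV * 1.602e-13
P = 3.8740e+19 * 207 * 1.602e-13
P = 1.2847e+09 W

1.2847e+09


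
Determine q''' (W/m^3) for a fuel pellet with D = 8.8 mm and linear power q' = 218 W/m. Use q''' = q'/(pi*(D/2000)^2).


r = D / 2 / 1000 = 8.8 / 2 / 1000 = 0.0044 m
q''' = q' / (pi * r^2)
q''' = 218 / (pi * 0.0044^2)
q''' = 3.5843e+06 W/m^3

3.5843e+06


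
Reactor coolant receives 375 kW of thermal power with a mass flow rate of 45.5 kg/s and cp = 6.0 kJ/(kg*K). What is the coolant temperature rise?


dT = Q / (m_dot * cp)
dT = 375 / (45.5 * 6.0)
dT = 1.3736 C

1.3736


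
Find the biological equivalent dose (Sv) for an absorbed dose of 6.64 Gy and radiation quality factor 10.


H = D * Q
H = 6.64 * 10
H = 66.400 Sv

66.400


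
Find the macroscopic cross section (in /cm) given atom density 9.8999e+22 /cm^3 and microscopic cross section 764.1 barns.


Sigma = N * sigma_barns * 1e-24
Sigma = 9.8999e+22 * 764.1 * 1e-24
Sigma = 75.645 /cm

75.645


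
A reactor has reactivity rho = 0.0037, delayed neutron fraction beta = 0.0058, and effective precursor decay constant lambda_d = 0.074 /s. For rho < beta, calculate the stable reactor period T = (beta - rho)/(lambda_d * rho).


T = (beta - rho) / (lambda_d * rho)
T = (0.0058 - 0.0037) / (0.074 * 0.0037)
T = 7.6698 s

7.6698


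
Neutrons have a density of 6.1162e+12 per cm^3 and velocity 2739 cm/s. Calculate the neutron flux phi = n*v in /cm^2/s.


phi = n * v
phi = 6.1162e+12 * 2739
phi = 1.6752e+16 /cm^2/s

1.6752e+16


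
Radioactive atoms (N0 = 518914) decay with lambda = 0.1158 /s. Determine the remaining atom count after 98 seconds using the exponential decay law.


N = N0 * exp(-lambda * t)
N = 518914 * exp(-0.1158 * 98)
N = 6.1171

6.1171


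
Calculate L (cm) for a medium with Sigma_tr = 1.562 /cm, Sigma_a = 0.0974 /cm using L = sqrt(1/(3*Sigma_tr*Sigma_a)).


D = 1 / (3 * Sigma_tr) = 1 / (3 * 1.562) = 0.2134016 cm
L = sqrt(D / Sigma_a)
L = sqrt(0.2134016 / 0.0974)
L = 1.4802 cm

1.4802


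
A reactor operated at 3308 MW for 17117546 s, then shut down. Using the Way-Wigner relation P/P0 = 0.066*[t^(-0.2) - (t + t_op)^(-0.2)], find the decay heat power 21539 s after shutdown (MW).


P/P0 = 0.066 * [t^(-0.2) - (t + t_op)^(-0.2)]
P/P0 = 0.066 * [21539^(-0.2) - (21539 + 17117546)^(-0.2)]
P/P0 = 0.066 * [0.1359424 - 0.03574394] = 0.006613098
P = 3308 * 0.006613098 = 21.876 MW

21.876


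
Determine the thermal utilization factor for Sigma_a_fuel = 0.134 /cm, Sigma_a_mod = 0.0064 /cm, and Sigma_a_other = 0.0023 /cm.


f = Sigma_a_fuel / (Sigma_a_fuel + Sigma_a_mod + Sigma_a_other)
f = 0.134 / (0.134 + 0.0064 + 0.0023)
f = 0.93903

0.93903


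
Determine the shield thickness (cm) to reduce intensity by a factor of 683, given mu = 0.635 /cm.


x = ln(factor) / mu
x = ln(683) / 0.635
x = 10.278 cm

10.278


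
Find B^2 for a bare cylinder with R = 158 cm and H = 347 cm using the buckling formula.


B^2 = (2.405/R)^2 + (pi/H)^2
B^2 = (2.405/158)^2 + (pi/347)^2
B^2 = 3.1366e-04 /cm^2

3.1366e-04


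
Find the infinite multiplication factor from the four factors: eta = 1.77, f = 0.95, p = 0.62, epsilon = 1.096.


k_inf = eta * f * p * epsilon
k_inf = 1.77 * 0.95 * 0.62 * 1.096
k_inf = 1.1426

1.1426


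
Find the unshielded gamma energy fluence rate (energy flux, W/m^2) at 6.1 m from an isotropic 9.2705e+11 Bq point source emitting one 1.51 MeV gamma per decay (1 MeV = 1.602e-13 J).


psi = A * E * 1.602e-13 / (4*pi*r^2)
psi = 9.2705e+11 * 1.51 * 1.602e-13 / (4*pi*6.1^2)
psi = 4.7959e-04 W/m^2

4.7959e-04


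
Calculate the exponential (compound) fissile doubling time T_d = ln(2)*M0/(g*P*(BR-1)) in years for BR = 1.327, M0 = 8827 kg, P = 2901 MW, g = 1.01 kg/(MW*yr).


Breeding gain G = BR - 1 = 1.327 - 1 = 0.327
Fissile production rate = g * P * G = 1.01 * 2901 * 0.327 = 958.11327 kg/yr
T_d = ln(2) * M0 / (g * P * G)
T_d = ln(2) * 8827 / 958.11327 = 6.3859 yr

6.3859


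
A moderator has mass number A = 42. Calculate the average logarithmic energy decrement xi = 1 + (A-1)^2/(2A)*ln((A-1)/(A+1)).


xi = 1 + (A-1)^2/(2A) * ln((A-1)/(A+1))
xi = 1 + (42-1)^2/(2*42) * ln((42-1)/(42 +1))
xi = 0.046872

0.046872


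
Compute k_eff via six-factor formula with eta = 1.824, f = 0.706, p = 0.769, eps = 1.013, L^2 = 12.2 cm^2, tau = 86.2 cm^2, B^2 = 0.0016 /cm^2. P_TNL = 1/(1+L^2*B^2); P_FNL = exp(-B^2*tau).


k_inf = eta*f*p*eps = 1.824*0.706*0.769*1.013 = 1.003149
P_TNL = 1/(1 + L^2*B^2) = 1/(1 + 12.2*0.0016) = 0.9808537
P_FNL = exp(-B^2*tau) = exp(-0.0016*86.2) = 0.8711684
k_eff = k_inf * P_TNL * P_FNL = 1.003149 * 0.9808537 * 0.8711684
k_eff = 0.85718

0.85718


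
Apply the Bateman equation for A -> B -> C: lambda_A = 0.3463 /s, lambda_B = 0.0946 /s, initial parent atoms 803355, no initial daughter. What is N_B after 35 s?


N_B(t) = lambda_A * N_A0 / (lambda_B - lambda_A) * [exp(-lambda_A*t) - exp(-lambda_B*t)]
exp(-0.3463*35) = 5.446703e-06; exp(-0.0946*35) = 0.03647968
N_B = 0.3463 * 803355 / (0.0946 - 0.3463) * (5.446703e-06 - 0.03647968)
N_B = 40315

40315


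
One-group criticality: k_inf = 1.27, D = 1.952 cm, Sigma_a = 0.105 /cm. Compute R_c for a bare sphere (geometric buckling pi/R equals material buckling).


L^2 = D / Sigma_a = 1.952 / 0.105 = 18.59048 cm^2
B_m^2 = (k_inf - 1) / L^2 = (1.27 - 1) / 18.59048 = 0.01452356 /cm^2
For a bare sphere: B_g = pi/R, so R_c = pi / sqrt(B_m^2)
R_c = pi / sqrt(0.01452356) = 26.068 cm

26.068


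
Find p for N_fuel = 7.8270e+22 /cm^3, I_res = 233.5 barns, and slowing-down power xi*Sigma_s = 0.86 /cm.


p = exp(-N * I * 1e-24 / (xi*Sigma_s))
p = exp(-7.8270e+22 * 233.5 * 1e-24 / 0.86)
p = 5.8981e-10

5.8981e-10


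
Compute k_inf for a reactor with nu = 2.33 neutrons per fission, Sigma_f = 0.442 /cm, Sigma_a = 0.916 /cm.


k_inf = nu * Sigma_f / Sigma_a
k_inf = 2.33 * 0.442 / 0.916
k_inf = 1.1243

1.1243


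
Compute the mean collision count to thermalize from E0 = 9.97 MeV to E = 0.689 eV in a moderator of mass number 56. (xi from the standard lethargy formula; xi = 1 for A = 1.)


xi = 1 + (A-1)^2/(2A)*ln((A-1)/(A+1)) = 0.03529286 (for A = 56)
n = ln(E0/E) / xi
n = ln(9.97e6 / 0.689) / 0.03529286
n = ln(1.447025e+07) / 0.03529286 = 467.17

467.17


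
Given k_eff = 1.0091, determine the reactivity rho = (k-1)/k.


rho = (k_eff - 1) / k_eff
rho = (1.0091 - 1) / 1.0091
rho = 0.0090179

0.0090179


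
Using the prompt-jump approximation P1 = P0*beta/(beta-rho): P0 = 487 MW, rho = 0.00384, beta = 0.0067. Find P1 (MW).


P1/P0 = beta / (beta - rho)
P1/P0 = 0.0067 / (0.0067 - 0.00384) = 2.342657
P1 = 487 * 2.342657 = 1140.9 MW

1140.9


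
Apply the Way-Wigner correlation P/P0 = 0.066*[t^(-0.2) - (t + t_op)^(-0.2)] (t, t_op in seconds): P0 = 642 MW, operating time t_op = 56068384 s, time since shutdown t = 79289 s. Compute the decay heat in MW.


P/P0 = 0.066 * [t^(-0.2) - (t + t_op)^(-0.2)]
P/P0 = 0.066 * [79289^(-0.2) - (79289 + 56068384)^(-0.2)]
P/P0 = 0.066 * [0.1047508 - 0.02819250] = 0.005052848
P = 642 * 0.005052848 = 3.2439 MW

3.2439


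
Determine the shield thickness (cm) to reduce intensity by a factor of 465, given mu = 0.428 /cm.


x = ln(factor) / mu
x = ln(465) / 0.428
x = 14.351 cm

14.351


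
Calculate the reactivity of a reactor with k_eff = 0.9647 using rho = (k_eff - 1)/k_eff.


rho = (k_eff - 1) / k_eff
rho = (0.9647 - 1) / 0.9647
rho = -0.036592

-0.036592


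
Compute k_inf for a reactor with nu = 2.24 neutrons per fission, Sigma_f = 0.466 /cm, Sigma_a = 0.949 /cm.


k_inf = nu * Sigma_f / Sigma_a
k_inf = 2.24 * 0.466 / 0.949
k_inf = 1.0999

1.0999


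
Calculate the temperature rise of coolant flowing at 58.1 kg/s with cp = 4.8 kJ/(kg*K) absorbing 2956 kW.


dT = Q / (m_dot * cp)
dT = 2956 / (58.1 * 4.8)
dT = 10.600 C

10.600


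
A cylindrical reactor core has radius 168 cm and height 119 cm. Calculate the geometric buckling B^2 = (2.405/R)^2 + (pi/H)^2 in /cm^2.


B^2 = (2.405/R)^2 + (pi/H)^2
B^2 = (2.405/168)^2 + (pi/119)^2
B^2 = 9.0189e-04 /cm^2

9.0189e-04


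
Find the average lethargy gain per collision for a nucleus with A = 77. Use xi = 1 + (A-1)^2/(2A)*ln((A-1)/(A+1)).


xi = 1 + (A-1)^2/(2A) * ln((A-1)/(A+1))
xi = 1 + (77-1)^2/(2*77) * ln((77-1)/(77 +1))
xi = 0.025751

0.025751


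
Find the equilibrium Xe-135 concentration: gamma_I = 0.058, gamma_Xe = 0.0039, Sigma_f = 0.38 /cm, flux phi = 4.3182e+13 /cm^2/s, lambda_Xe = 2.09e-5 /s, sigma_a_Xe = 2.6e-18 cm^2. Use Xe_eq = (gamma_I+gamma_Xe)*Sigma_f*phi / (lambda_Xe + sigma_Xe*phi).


Xe_eq = (gamma_I + gamma_Xe) * Sigma_f * phi / (lambda_Xe + sigma_Xe * phi)
Numerator = (0.058 + 0.0039) * 0.38 * 4.3182e+13 = 1.015727e+12
Denominator = 2.09e-5 + 2.6e-18 * 4.3182e+13 = 1.331732e-04
Xe_eq = 1.015727e+12 / 1.331732e-04 = 7.6271e+15 /cm^3

7.6271e+15


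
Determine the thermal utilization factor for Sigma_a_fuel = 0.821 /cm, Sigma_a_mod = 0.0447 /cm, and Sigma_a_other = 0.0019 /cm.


f = Sigma_a_fuel / (Sigma_a_fuel + Sigma_a_mod + Sigma_a_other)
f = 0.821 / (0.821 + 0.0447 + 0.0019)
f = 0.94629

0.94629


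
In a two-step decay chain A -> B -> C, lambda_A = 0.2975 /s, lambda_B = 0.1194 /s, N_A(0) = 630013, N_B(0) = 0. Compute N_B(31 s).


N_B(t) = lambda_A * N_A0 / (lambda_B - lambda_A) * [exp(-lambda_A*t) - exp(-lambda_B*t)]
exp(-0.2975*31) = 9.879140e-05; exp(-0.1194*31) = 0.02468894
N_B = 0.2975 * 630013 / (0.1194 - 0.2975) * (9.879140e-05 - 0.02468894)
N_B = 25878

25878


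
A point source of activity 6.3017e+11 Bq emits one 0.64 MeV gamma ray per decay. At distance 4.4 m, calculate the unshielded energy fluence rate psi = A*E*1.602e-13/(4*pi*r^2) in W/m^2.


psi = A * E * 1.602e-13 / (4*pi*r^2)
psi = 6.3017e+11 * 0.64 * 1.602e-13 / (4*pi*4.4^2)
psi = 2.6557e-04 W/m^2

2.6557e-04


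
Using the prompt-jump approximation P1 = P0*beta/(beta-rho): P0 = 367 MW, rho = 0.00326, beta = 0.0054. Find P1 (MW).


P1/P0 = beta / (beta - rho)
P1/P0 = 0.0054 / (0.0054 - 0.00326) = 2.523364
P1 = 367 * 2.523364 = 926.07 MW

926.07


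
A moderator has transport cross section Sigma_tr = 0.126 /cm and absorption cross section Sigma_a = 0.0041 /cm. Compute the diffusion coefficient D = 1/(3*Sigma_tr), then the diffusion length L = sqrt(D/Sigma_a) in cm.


D = 1 / (3 * Sigma_tr) = 1 / (3 * 0.126) = 2.645503 cm
L = sqrt(D / Sigma_a)
L = sqrt(2.645503 / 0.0041)
L = 25.402 cm

25.402


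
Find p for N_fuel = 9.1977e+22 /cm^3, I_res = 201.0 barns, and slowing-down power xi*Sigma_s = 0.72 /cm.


p = exp(-N * I * 1e-24 / (xi*Sigma_s))
p = exp(-9.1977e+22 * 201.0 * 1e-24 / 0.72)
p = 7.0576e-12

7.0576e-12


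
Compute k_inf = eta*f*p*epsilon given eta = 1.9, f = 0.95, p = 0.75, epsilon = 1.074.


k_inf = eta * f * p * epsilon
k_inf = 1.9 * 0.95 * 0.75 * 1.074
k_inf = 1.4539

1.4539


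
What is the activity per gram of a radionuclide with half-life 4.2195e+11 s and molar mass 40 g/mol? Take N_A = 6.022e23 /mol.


lambda = ln(2) / t_half = ln(2) / 4.2195e+11 = 1.642723e-12 /s
SA = lambda * N_A / M
SA = 1.642723e-12 * 6.022e23 / 40
SA = 2.4731e+10 Bq/g

2.4731e+10


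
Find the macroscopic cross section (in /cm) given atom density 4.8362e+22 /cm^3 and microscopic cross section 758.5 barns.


Sigma = N * sigma_barns * 1e-24
Sigma = 4.8362e+22 * 758.5 * 1e-24
Sigma = 36.683 /cm

36.683


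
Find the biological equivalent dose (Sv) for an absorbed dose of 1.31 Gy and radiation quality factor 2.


H = D * Q
H = 1.31 * 2
H = 2.6200 Sv

2.6200


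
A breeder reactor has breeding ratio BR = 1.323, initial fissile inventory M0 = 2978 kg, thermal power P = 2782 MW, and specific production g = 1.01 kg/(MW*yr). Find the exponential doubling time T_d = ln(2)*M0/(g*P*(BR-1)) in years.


Breeding gain G = BR - 1 = 1.323 - 1 = 0.323
Fissile production rate = g * P * G = 1.01 * 2782 * 0.323 = 907.57186 kg/yr
T_d = ln(2) * M0 / (g * P * G)
T_d = ln(2) * 2978 / 907.57186 = 2.2744 yr

2.2744


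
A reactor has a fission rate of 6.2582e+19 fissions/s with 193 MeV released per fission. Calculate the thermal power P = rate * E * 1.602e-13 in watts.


P = fission_rate * E_MeV * 1.602e-13
P = 6.2582e+19 * 193 * 1.602e-13
P = 1.9349e+09 W

1.9349e+09


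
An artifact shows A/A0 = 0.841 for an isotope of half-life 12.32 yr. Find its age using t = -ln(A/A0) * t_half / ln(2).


lambda = ln(2) / t_half = ln(2) / 12.32 = 0.05626195 /yr
t = -ln(A/A0) / lambda
t = -ln(0.841) / 0.05626195
t = 3.0778 yr

3.0778


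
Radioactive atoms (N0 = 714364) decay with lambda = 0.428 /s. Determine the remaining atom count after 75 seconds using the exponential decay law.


N = N0 * exp(-lambda * t)
N = 714364 * exp(-0.428 * 75)
N = 8.1859e-09

8.1859e-09


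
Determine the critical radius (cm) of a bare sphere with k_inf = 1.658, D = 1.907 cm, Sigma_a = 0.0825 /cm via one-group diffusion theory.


L^2 = D / Sigma_a = 1.907 / 0.0825 = 23.11515 cm^2
B_m^2 = (k_inf - 1) / L^2 = (1.658 - 1) / 23.11515 = 0.02846618 /cm^2
For a bare sphere: B_g = pi/R, so R_c = pi / sqrt(B_m^2)
R_c = pi / sqrt(0.02846618) = 18.620 cm

18.620


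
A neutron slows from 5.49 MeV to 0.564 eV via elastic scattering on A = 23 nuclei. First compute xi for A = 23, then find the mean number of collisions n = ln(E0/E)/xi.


xi = 1 + (A-1)^2/(2A)*ln((A-1)/(A+1)) = 0.08448899 (for A = 23)
n = ln(E0/E) / xi
n = ln(5.49e6 / 0.564) / 0.08448899
n = ln(9.734043e+06) / 0.08448899 = 190.45

190.45


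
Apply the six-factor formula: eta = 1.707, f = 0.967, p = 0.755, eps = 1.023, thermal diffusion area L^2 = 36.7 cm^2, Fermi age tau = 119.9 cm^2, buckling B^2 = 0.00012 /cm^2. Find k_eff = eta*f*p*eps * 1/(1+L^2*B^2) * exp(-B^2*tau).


k_inf = eta*f*p*eps = 1.707*0.967*0.755*1.023 = 1.274919
P_TNL = 1/(1 + L^2*B^2) = 1/(1 + 36.7*0.00012) = 0.9956153
P_FNL = exp(-B^2*tau) = exp(-0.00012*119.9) = 0.9857150
k_eff = k_inf * P_TNL * P_FNL = 1.274919 * 0.9956153 * 0.9857150
k_eff = 1.2512

1.2512
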